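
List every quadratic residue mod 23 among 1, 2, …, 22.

1 2 3 4 6 8 9 12 13 16 18

Square k = 1,…,11 (k and 23−k give the same square):
1²=1, 2²=4, 3²=9, 4²=16, 5²≡2, 6²≡13, 7²≡3, 8²≡18, 9²≡12, 10²≡8, 11²≡6 (mod 23).
So the quadratic residues mod 23 are {1, 2, 3, 4, 6, 8, 9, 12, 13, 16, 18}.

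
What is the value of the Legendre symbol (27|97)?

Reciprocity: 27 ≡ 3 and 97 ≡ 1 (mod 4), so (27/97) = +(97/27).
Reduce top mod 27: now compute (16/27).
Pull out 2^4: since 27 ≡ 3 (mod 8), (2/27) = -1, so (2/27)^4 = +1.
Reached (1/27) = 1. Collecting the sign flips along the way, the symbol is +1.

1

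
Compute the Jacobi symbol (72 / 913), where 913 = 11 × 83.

Pull out 2^3: since 913 ≡ 1 (mod 8), (2/913) = +1, so (2/913)^3 = +1.
Reciprocity: 9 ≡ 1 and 913 ≡ 1 (mod 4), so (9/913) = +(913/9).
Reduce top mod 9: now compute (4/9).
Pull out 2^2: since 9 ≡ 1 (mod 8), (2/9) = +1, so (2/9)^2 = +1.
Reached (1/9) = 1. Collecting the sign flips along the way, the symbol is +1.

1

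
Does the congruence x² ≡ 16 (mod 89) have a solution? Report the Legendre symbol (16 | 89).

Euler's criterion: (16/89) ≡ 16^44 (mod 89).
16^2 ≡ 78 (mod 89)
16^4 ≡ 32 (mod 89)
16^8 ≡ 45 (mod 89)
16^16 ≡ 67 (mod 89)
16^32 ≡ 39 (mod 89)
16^44 = 16^(32+8+4) ≡ 1 (mod 89).
Result is 1, so (16/89) = 1.

1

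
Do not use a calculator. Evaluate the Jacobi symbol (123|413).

Reciprocity: 123 ≡ 3 and 413 ≡ 1 (mod 4), so (123/413) = +(413/123).
Reduce top mod 123: now compute (44/123).
Pull out 2^2: since 123 ≡ 3 (mod 8), (2/123) = -1, so (2/123)^2 = +1.
Reciprocity: 11 ≡ 3 and 123 ≡ 3 (mod 4), so (11/123) = −(123/11).
Reduce top mod 11: now compute (2/11).
Pull out 2: since 11 ≡ 3 (mod 8), (2/11) = -1.
Reached (1/11) = 1. Collecting the sign flips along the way, the symbol is +1.

1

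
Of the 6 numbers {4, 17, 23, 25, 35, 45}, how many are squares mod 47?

(4/47) = +1 → QR.
(17/47) = +1 → QR.
(23/47) = -1 → non-residue.
(25/47) = +1 → QR.
(35/47) = -1 → non-residue.
(45/47) = -1 → non-residue.
Total quadratic residues among the 6: 3.

3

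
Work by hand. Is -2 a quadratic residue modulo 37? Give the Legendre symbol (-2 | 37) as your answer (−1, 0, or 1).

Euler's criterion: (-2/37) ≡ 35^18 (mod 37).
35^2 ≡ 4 (mod 37)
35^4 ≡ 16 (mod 37)
35^8 ≡ 34 (mod 37)
35^16 ≡ 9 (mod 37)
35^18 = 35^(16+2) ≡ 36 (mod 37).
Result is 36 ≡ −1, so (-2/37) = −1.

-1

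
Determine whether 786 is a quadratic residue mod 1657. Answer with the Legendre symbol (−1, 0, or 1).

Pull out 2: since 1657 ≡ 1 (mod 8), (2/1657) = +1.
Reciprocity: 393 ≡ 1 and 1657 ≡ 1 (mod 4), so (393/1657) = +(1657/393).
Reduce top mod 393: now compute (85/393).
Reciprocity: 85 ≡ 1 and 393 ≡ 1 (mod 4), so (85/393) = +(393/85).
Reduce top mod 85: now compute (53/85).
Reciprocity: 53 ≡ 1 and 85 ≡ 1 (mod 4), so (53/85) = +(85/53).
Reduce top mod 53: now compute (32/53).
Pull out 2^5: since 53 ≡ 5 (mod 8), (2/53) = -1, so (2/53)^5 = -1.
Reached (1/53) = 1. Collecting the sign flips along the way, the symbol is -1.

-1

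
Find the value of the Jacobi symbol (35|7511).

0

Reciprocity: 35 ≡ 3 and 7511 ≡ 3 (mod 4), so (35/7511) = −(7511/35).
Reduce top mod 35: now compute (21/35).
Reciprocity: 21 ≡ 1 and 35 ≡ 3 (mod 4), so (21/35) = +(35/21).
Reduce top mod 21: now compute (14/21).
Pull out 2: since 21 ≡ 5 (mod 8), (2/21) = -1.
Reciprocity: 7 ≡ 3 and 21 ≡ 1 (mod 4), so (7/21) = +(21/7).
Reduce top mod 7: now compute (0/7).
Top reduces to 0: gcd > 1, so the symbol is 0.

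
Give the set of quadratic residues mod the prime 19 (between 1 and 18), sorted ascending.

Square k = 1,…,9 (k and 19−k give the same square):
1²=1, 2²=4, 3²=9, 4²=16, 5²≡6, 6²≡17, 7²≡11, 8²≡7, 9²≡5 (mod 19).
So the quadratic residues mod 19 are {1, 4, 5, 6, 7, 9, 11, 16, 17}.

1,4,5,6,7,9,11,16,17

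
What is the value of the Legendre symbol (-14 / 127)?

First reduce: -14 ≡ 113 (mod 127).
Reciprocity: 113 ≡ 1 and 127 ≡ 3 (mod 4), so (113/127) = +(127/113).
Reduce top mod 113: now compute (14/113).
Pull out 2: since 113 ≡ 1 (mod 8), (2/113) = +1.
Reciprocity: 7 ≡ 3 and 113 ≡ 1 (mod 4), so (7/113) = +(113/7).
Reduce top mod 7: now compute (1/7).
Reached (1/7) = 1. Collecting the sign flips along the way, the symbol is +1.

1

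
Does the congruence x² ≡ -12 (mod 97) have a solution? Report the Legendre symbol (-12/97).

First reduce: -12 ≡ 85 (mod 97).
Reciprocity: 85 ≡ 1 and 97 ≡ 1 (mod 4), so (85/97) = +(97/85).
Reduce top mod 85: now compute (12/85).
Pull out 2^2: since 85 ≡ 5 (mod 8), (2/85) = -1, so (2/85)^2 = +1.
Reciprocity: 3 ≡ 3 and 85 ≡ 1 (mod 4), so (3/85) = +(85/3).
Reduce top mod 3: now compute (1/3).
Reached (1/3) = 1. Collecting the sign flips along the way, the symbol is +1.

1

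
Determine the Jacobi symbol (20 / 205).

Pull out 2^2: since 205 ≡ 5 (mod 8), (2/205) = -1, so (2/205)^2 = +1.
Reciprocity: 5 ≡ 1 and 205 ≡ 1 (mod 4), so (5/205) = +(205/5).
Reduce top mod 5: now compute (0/5).
Top reduces to 0: gcd > 1, so the symbol is 0.

0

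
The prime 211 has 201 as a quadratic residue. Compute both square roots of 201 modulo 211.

Since 211 ≡ 3 (mod 4), a square root of 201 is 201^((211+1)/4) = 201^53 mod 211.
Repeated squaring: 201^2≡100, 201^4≡83, 201^8≡137, 201^16≡201, 201^32≡100 (mod 211).
201^53 = 201^(32+16+4+1) ≡ 137 (mod 211).
Check: 137² = 18769 ≡ 201 (mod 211). The two roots are 74 and 137.

74, 137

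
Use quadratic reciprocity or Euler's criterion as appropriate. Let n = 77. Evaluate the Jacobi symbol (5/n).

Reciprocity: 5 ≡ 1 and 77 ≡ 1 (mod 4), so (5/77) = +(77/5).
Reduce top mod 5: now compute (2/5).
Pull out 2: since 5 ≡ 5 (mod 8), (2/5) = -1.
Reached (1/5) = 1. Collecting the sign flips along the way, the symbol is -1.

-1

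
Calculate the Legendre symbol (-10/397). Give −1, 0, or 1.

Euler's criterion: (-10/397) ≡ 387^198 (mod 397).
387^2 ≡ 100 (mod 397)
387^4 ≡ 75 (mod 397)
387^8 ≡ 67 (mod 397)
387^16 ≡ 122 (mod 397)
387^32 ≡ 195 (mod 397)
387^64 ≡ 310 (mod 397)
387^128 ≡ 26 (mod 397)
387^198 = 387^(128+64+4+2) ≡ 1 (mod 397).
Result is 1, so (-10/397) = 1.

1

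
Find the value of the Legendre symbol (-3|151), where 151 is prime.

1

First reduce: -3 ≡ 148 (mod 151).
Pull out 2^2: since 151 ≡ 7 (mod 8), (2/151) = +1, so (2/151)^2 = +1.
Reciprocity: 37 ≡ 1 and 151 ≡ 3 (mod 4), so (37/151) = +(151/37).
Reduce top mod 37: now compute (3/37).
Reciprocity: 3 ≡ 3 and 37 ≡ 1 (mod 4), so (3/37) = +(37/3).
Reduce top mod 3: now compute (1/3).
Reached (1/3) = 1. Collecting the sign flips along the way, the symbol is +1.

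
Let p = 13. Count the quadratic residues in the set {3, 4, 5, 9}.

(3/13) = +1 → QR.
(4/13) = +1 → QR.
(5/13) = -1 → non-residue.
(9/13) = +1 → QR.
Total quadratic residues among the 4: 3.

3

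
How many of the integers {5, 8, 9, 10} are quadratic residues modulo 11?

(5/11) = +1 → QR.
(8/11) = -1 → non-residue.
(9/11) = +1 → QR.
(10/11) = -1 → non-residue.
Total quadratic residues among the 4: 2.

2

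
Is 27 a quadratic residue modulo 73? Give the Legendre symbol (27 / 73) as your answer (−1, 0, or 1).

Reciprocity: 27 ≡ 3 and 73 ≡ 1 (mod 4), so (27/73) = +(73/27).
Reduce top mod 27: now compute (19/27).
Reciprocity: 19 ≡ 3 and 27 ≡ 3 (mod 4), so (19/27) = −(27/19).
Reduce top mod 19: now compute (8/19).
Pull out 2^3: since 19 ≡ 3 (mod 8), (2/19) = -1, so (2/19)^3 = -1.
Reached (1/19) = 1. Collecting the sign flips along the way, the symbol is +1.

1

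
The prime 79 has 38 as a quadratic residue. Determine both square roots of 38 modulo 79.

14, 65

Since 79 ≡ 3 (mod 4), a square root of 38 is 38^((79+1)/4) = 38^20 mod 79.
Repeated squaring: 38^2≡22, 38^4≡10, 38^8≡21, 38^16≡46 (mod 79).
38^20 = 38^(16+4) ≡ 65 (mod 79).
Check: 65² = 4225 ≡ 38 (mod 79). The two roots are 14 and 65.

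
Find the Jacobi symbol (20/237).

Pull out 2^2: since 237 ≡ 5 (mod 8), (2/237) = -1, so (2/237)^2 = +1.
Reciprocity: 5 ≡ 1 and 237 ≡ 1 (mod 4), so (5/237) = +(237/5).
Reduce top mod 5: now compute (2/5).
Pull out 2: since 5 ≡ 5 (mod 8), (2/5) = -1.
Reached (1/5) = 1. Collecting the sign flips along the way, the symbol is -1.

-1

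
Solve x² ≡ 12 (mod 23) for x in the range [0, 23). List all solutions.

9, 14

Since 23 ≡ 3 (mod 4), a square root of 12 is 12^((23+1)/4) = 12^6 mod 23.
Repeated squaring: 12^2≡6, 12^4≡13 (mod 23).
12^6 = 12^(4+2) ≡ 9 (mod 23).
Check: 9² = 81 ≡ 12 (mod 23). The two roots are 9 and 14.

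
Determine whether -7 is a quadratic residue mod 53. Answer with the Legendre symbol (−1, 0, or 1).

First reduce: -7 ≡ 46 (mod 53).
Pull out 2: since 53 ≡ 5 (mod 8), (2/53) = -1.
Reciprocity: 23 ≡ 3 and 53 ≡ 1 (mod 4), so (23/53) = +(53/23).
Reduce top mod 23: now compute (7/23).
Reciprocity: 7 ≡ 3 and 23 ≡ 3 (mod 4), so (7/23) = −(23/7).
Reduce top mod 7: now compute (2/7).
Pull out 2: since 7 ≡ 7 (mod 8), (2/7) = +1.
Reached (1/7) = 1. Collecting the sign flips along the way, the symbol is +1.

1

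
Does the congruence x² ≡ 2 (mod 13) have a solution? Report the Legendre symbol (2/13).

Pull out 2: since 13 ≡ 5 (mod 8), (2/13) = -1.
Reached (1/13) = 1. Collecting the sign flips along the way, the symbol is -1.

-1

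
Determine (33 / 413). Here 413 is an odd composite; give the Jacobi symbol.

1

Reciprocity: 33 ≡ 1 and 413 ≡ 1 (mod 4), so (33/413) = +(413/33).
Reduce top mod 33: now compute (17/33).
Reciprocity: 17 ≡ 1 and 33 ≡ 1 (mod 4), so (17/33) = +(33/17).
Reduce top mod 17: now compute (16/17).
Pull out 2^4: since 17 ≡ 1 (mod 8), (2/17) = +1, so (2/17)^4 = +1.
Reached (1/17) = 1. Collecting the sign flips along the way, the symbol is +1.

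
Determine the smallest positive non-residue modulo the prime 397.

2

(2/397) = −1, so 2 is the smallest positive non-residue mod 397.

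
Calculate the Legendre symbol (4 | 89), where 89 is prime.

1

Euler's criterion: (4/89) ≡ 4^44 (mod 89).
4^2 ≡ 16 (mod 89)
4^4 ≡ 78 (mod 89)
4^8 ≡ 32 (mod 89)
4^16 ≡ 45 (mod 89)
4^32 ≡ 67 (mod 89)
4^44 = 4^(32+8+4) ≡ 1 (mod 89).
Result is 1, so (4/89) = 1.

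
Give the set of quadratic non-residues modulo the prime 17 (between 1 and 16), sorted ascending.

3,5,6,7,10,11,12,14

Square k = 1,…,8 (k and 17−k give the same square):
1²=1, 2²=4, 3²=9, 4²=16, 5²≡8, 6²≡2, 7²≡15, 8²≡13 (mod 17).
The residues are {1, 2, 4, 8, 9, 13, 15, 16}; the non-residues are the remaining 8 nonzero classes.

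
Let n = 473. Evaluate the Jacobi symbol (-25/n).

1

First reduce: -25 ≡ 448 (mod 473).
Pull out 2^6: since 473 ≡ 1 (mod 8), (2/473) = +1, so (2/473)^6 = +1.
Reciprocity: 7 ≡ 3 and 473 ≡ 1 (mod 4), so (7/473) = +(473/7).
Reduce top mod 7: now compute (4/7).
Pull out 2^2: since 7 ≡ 7 (mod 8), (2/7) = +1, so (2/7)^2 = +1.
Reached (1/7) = 1. Collecting the sign flips along the way, the symbol is +1.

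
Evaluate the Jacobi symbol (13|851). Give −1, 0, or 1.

-1

Reciprocity: 13 ≡ 1 and 851 ≡ 3 (mod 4), so (13/851) = +(851/13).
Reduce top mod 13: now compute (6/13).
Pull out 2: since 13 ≡ 5 (mod 8), (2/13) = -1.
Reciprocity: 3 ≡ 3 and 13 ≡ 1 (mod 4), so (3/13) = +(13/3).
Reduce top mod 3: now compute (1/3).
Reached (1/3) = 1. Collecting the sign flips along the way, the symbol is -1.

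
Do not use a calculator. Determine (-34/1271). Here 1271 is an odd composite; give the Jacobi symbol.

-1

First reduce: -34 ≡ 1237 (mod 1271).
Reciprocity: 1237 ≡ 1 and 1271 ≡ 3 (mod 4), so (1237/1271) = +(1271/1237).
Reduce top mod 1237: now compute (34/1237).
Pull out 2: since 1237 ≡ 5 (mod 8), (2/1237) = -1.
Reciprocity: 17 ≡ 1 and 1237 ≡ 1 (mod 4), so (17/1237) = +(1237/17).
Reduce top mod 17: now compute (13/17).
Reciprocity: 13 ≡ 1 and 17 ≡ 1 (mod 4), so (13/17) = +(17/13).
Reduce top mod 13: now compute (4/13).
Pull out 2^2: since 13 ≡ 5 (mod 8), (2/13) = -1, so (2/13)^2 = +1.
Reached (1/13) = 1. Collecting the sign flips along the way, the symbol is -1.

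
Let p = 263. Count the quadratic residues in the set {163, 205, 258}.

2

(163/263) = -1 → non-residue.
(205/263) = +1 → QR.
(258/263) = +1 → QR.
Total quadratic residues among the 3: 2.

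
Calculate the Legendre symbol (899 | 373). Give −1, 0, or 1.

Euler's criterion: (899/373) ≡ 153^186 (mod 373).
153^2 ≡ 283 (mod 373)
153^4 ≡ 267 (mod 373)
153^8 ≡ 46 (mod 373)
153^16 ≡ 251 (mod 373)
153^32 ≡ 337 (mod 373)
153^64 ≡ 177 (mod 373)
153^128 ≡ 370 (mod 373)
153^186 = 153^(128+32+16+8+2) ≡ 1 (mod 373).
Result is 1, so (899/373) = 1.

1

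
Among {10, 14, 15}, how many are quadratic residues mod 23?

0

(10/23) = -1 → non-residue.
(14/23) = -1 → non-residue.
(15/23) = -1 → non-residue.
Total quadratic residues among the 3: 0.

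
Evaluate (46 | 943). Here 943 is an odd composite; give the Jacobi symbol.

0

Pull out 2: since 943 ≡ 7 (mod 8), (2/943) = +1.
Reciprocity: 23 ≡ 3 and 943 ≡ 3 (mod 4), so (23/943) = −(943/23).
Reduce top mod 23: now compute (0/23).
Top reduces to 0: gcd > 1, so the symbol is 0.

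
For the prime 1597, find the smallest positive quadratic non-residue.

(2/1597) = −1, so 2 is the smallest positive non-residue mod 1597.

2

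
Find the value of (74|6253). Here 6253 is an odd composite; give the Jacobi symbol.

0

Pull out 2: since 6253 ≡ 5 (mod 8), (2/6253) = -1.
Reciprocity: 37 ≡ 1 and 6253 ≡ 1 (mod 4), so (37/6253) = +(6253/37).
Reduce top mod 37: now compute (0/37).
Top reduces to 0: gcd > 1, so the symbol is 0.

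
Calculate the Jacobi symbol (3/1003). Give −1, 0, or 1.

Reciprocity: 3 ≡ 3 and 1003 ≡ 3 (mod 4), so (3/1003) = −(1003/3).
Reduce top mod 3: now compute (1/3).
Reached (1/3) = 1. Collecting the sign flips along the way, the symbol is -1.

-1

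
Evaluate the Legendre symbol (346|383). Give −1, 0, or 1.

Euler's criterion: (346/383) ≡ 346^191 (mod 383).
346^2 ≡ 220 (mod 383)
346^4 ≡ 142 (mod 383)
346^8 ≡ 248 (mod 383)
346^16 ≡ 224 (mod 383)
346^32 ≡ 3 (mod 383)
346^64 ≡ 9 (mod 383)
346^128 ≡ 81 (mod 383)
346^191 = 346^(128+32+16+8+4+2+1) ≡ 1 (mod 383).
Result is 1, so (346/383) = 1.

1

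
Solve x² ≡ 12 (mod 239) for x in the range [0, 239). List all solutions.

27, 212

Since 239 ≡ 3 (mod 4), a square root of 12 is 12^((239+1)/4) = 12^60 mod 239.
Repeated squaring: 12^2≡144, 12^4≡182, 12^8≡142, 12^16≡88, 12^32≡96 (mod 239).
12^60 = 12^(32+16+8+4) ≡ 27 (mod 239).
Check: 27² = 729 ≡ 12 (mod 239). The two roots are 27 and 212.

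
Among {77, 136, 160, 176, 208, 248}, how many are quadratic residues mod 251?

(77/251) = -1 → non-residue.
(136/251) = -1 → non-residue.
(160/251) = -1 → non-residue.
(176/251) = -1 → non-residue.
(208/251) = +1 → QR.
(248/251) = -1 → non-residue.
Total quadratic residues among the 6: 1.

1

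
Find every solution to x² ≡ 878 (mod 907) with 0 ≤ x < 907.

Since 907 ≡ 3 (mod 4), a square root of 878 is 878^((907+1)/4) = 878^227 mod 907.
Repeated squaring: 878^2≡841, 878^4≡728, 878^8≡296, 878^16≡544, 878^32≡254, 878^64≡119, 878^128≡556 (mod 907).
878^227 = 878^(128+64+32+2+1) ≡ 719 (mod 907).
Check: 719² = 516961 ≡ 878 (mod 907). The two roots are 188 and 719.

188, 719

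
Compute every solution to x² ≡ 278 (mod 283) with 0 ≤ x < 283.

Since 283 ≡ 3 (mod 4), a square root of 278 is 278^((283+1)/4) = 278^71 mod 283.
Repeated squaring: 278^2≡25, 278^4≡59, 278^8≡85, 278^16≡150, 278^32≡143, 278^64≡73 (mod 283).
278^71 = 278^(64+4+2+1) ≡ 174 (mod 283).
Check: 174² = 30276 ≡ 278 (mod 283). The two roots are 109 and 174.

109, 174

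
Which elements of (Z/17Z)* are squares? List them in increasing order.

Square k = 1,…,8 (k and 17−k give the same square):
1²=1, 2²=4, 3²=9, 4²=16, 5²≡8, 6²≡2, 7²≡15, 8²≡13 (mod 17).
So the quadratic residues mod 17 are {1, 2, 4, 8, 9, 13, 15, 16}.

1 2 4 8 9 13 15 16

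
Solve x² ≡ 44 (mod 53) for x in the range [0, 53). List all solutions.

16, 37

53 ≡ 1 (mod 4), so we find a root by search.
Trying successive values, 16² = 256 ≡ 44 (mod 53). The other root is 53 − 16 = 37.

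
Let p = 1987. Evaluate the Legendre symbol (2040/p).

-1

First reduce: 2040 ≡ 53 (mod 1987).
Reciprocity: 53 ≡ 1 and 1987 ≡ 3 (mod 4), so (53/1987) = +(1987/53).
Reduce top mod 53: now compute (26/53).
Pull out 2: since 53 ≡ 5 (mod 8), (2/53) = -1.
Reciprocity: 13 ≡ 1 and 53 ≡ 1 (mod 4), so (13/53) = +(53/13).
Reduce top mod 13: now compute (1/13).
Reached (1/13) = 1. Collecting the sign flips along the way, the symbol is -1.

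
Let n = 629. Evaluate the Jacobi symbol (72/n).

Pull out 2^3: since 629 ≡ 5 (mod 8), (2/629) = -1, so (2/629)^3 = -1.
Reciprocity: 9 ≡ 1 and 629 ≡ 1 (mod 4), so (9/629) = +(629/9).
Reduce top mod 9: now compute (8/9).
Pull out 2^3: since 9 ≡ 1 (mod 8), (2/9) = +1, so (2/9)^3 = +1.
Reached (1/9) = 1. Collecting the sign flips along the way, the symbol is -1.

-1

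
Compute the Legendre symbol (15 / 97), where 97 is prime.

-1

Euler's criterion: (15/97) ≡ 15^48 (mod 97).
15^2 ≡ 31 (mod 97)
15^4 ≡ 88 (mod 97)
15^8 ≡ 81 (mod 97)
15^16 ≡ 62 (mod 97)
15^32 ≡ 61 (mod 97)
15^48 = 15^(32+16) ≡ 96 (mod 97).
Result is 96 ≡ −1, so (15/97) = −1.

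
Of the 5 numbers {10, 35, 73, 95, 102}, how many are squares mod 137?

1

(10/137) = -1 → non-residue.
(35/137) = -1 → non-residue.
(73/137) = +1 → QR.
(95/137) = -1 → non-residue.
(102/137) = -1 → non-residue.
Total quadratic residues among the 5: 1.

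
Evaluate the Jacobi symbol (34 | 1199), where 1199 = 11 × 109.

Pull out 2: since 1199 ≡ 7 (mod 8), (2/1199) = +1.
Reciprocity: 17 ≡ 1 and 1199 ≡ 3 (mod 4), so (17/1199) = +(1199/17).
Reduce top mod 17: now compute (9/17).
Reciprocity: 9 ≡ 1 and 17 ≡ 1 (mod 4), so (9/17) = +(17/9).
Reduce top mod 9: now compute (8/9).
Pull out 2^3: since 9 ≡ 1 (mod 8), (2/9) = +1, so (2/9)^3 = +1.
Reached (1/9) = 1. Collecting the sign flips along the way, the symbol is +1.

1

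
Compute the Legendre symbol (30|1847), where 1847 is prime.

Pull out 2: since 1847 ≡ 7 (mod 8), (2/1847) = +1.
Reciprocity: 15 ≡ 3 and 1847 ≡ 3 (mod 4), so (15/1847) = −(1847/15).
Reduce top mod 15: now compute (2/15).
Pull out 2: since 15 ≡ 7 (mod 8), (2/15) = +1.
Reached (1/15) = 1. Collecting the sign flips along the way, the symbol is -1.

-1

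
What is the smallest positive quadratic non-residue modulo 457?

5

(2/457) = +1, so 2 is a residue.
(3/457) = +1, so 3 is a residue.
(4/457) = +1, so 4 is a residue.
(5/457) = −1, so 5 is the smallest positive non-residue mod 457.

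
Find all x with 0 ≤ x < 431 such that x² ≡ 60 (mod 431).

Since 431 ≡ 3 (mod 4), a square root of 60 is 60^((431+1)/4) = 60^108 mod 431.
Repeated squaring: 60^2≡152, 60^4≡261, 60^8≡23, 60^16≡98, 60^32≡122, 60^64≡230 (mod 431).
60^108 = 60^(64+32+8+4) ≡ 329 (mod 431).
Check: 329² = 108241 ≡ 60 (mod 431). The two roots are 102 and 329.

102, 329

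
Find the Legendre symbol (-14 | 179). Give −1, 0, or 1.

-1

Euler's criterion: (-14/179) ≡ 165^89 (mod 179).
165^2 ≡ 17 (mod 179)
165^4 ≡ 110 (mod 179)
165^8 ≡ 107 (mod 179)
165^16 ≡ 172 (mod 179)
165^32 ≡ 49 (mod 179)
165^64 ≡ 74 (mod 179)
165^89 = 165^(64+16+8+1) ≡ 178 (mod 179).
Result is 178 ≡ −1, so (-14/179) = −1.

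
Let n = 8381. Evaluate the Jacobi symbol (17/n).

0

Reciprocity: 17 ≡ 1 and 8381 ≡ 1 (mod 4), so (17/8381) = +(8381/17).
Reduce top mod 17: now compute (0/17).
Top reduces to 0: gcd > 1, so the symbol is 0.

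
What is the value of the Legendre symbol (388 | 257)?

Euler's criterion: (388/257) ≡ 131^128 (mod 257).
131^2 ≡ 199 (mod 257)
131^4 ≡ 23 (mod 257)
131^8 ≡ 15 (mod 257)
131^16 ≡ 225 (mod 257)
131^32 ≡ 253 (mod 257)
131^64 ≡ 16 (mod 257)
131^128 ≡ 256 (mod 257)
131^128 = 131^(128) ≡ 256 (mod 257).
Result is 256 ≡ −1, so (388/257) = −1.

-1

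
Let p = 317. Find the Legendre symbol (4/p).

Euler's criterion: (4/317) ≡ 4^158 (mod 317).
4^2 ≡ 16 (mod 317)
4^4 ≡ 256 (mod 317)
4^8 ≡ 234 (mod 317)
4^16 ≡ 232 (mod 317)
4^32 ≡ 251 (mod 317)
4^64 ≡ 235 (mod 317)
4^128 ≡ 67 (mod 317)
4^158 = 4^(128+16+8+4+2) ≡ 1 (mod 317).
Result is 1, so (4/317) = 1.

1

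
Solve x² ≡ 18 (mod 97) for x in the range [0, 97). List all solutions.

97 ≡ 1 (mod 4), so we find a root by search.
Trying successive values, 42² = 1764 ≡ 18 (mod 97). The other root is 97 − 42 = 55.

42, 55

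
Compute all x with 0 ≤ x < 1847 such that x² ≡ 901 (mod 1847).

735, 1112

Since 1847 ≡ 3 (mod 4), a square root of 901 is 901^((1847+1)/4) = 901^462 mod 1847.
Repeated squaring: 901^2≡968, 901^4≡595, 901^8≡1248, 901^16≡483, 901^32≡567, 901^64≡111, 901^128≡1239, 901^256≡264 (mod 1847).
901^462 = 901^(256+128+64+8+4+2) ≡ 1112 (mod 1847).
Check: 1112² = 1236544 ≡ 901 (mod 1847). The two roots are 735 and 1112.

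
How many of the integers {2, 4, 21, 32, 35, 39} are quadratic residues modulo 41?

5

(2/41) = +1 → QR.
(4/41) = +1 → QR.
(21/41) = +1 → QR.
(32/41) = +1 → QR.
(35/41) = -1 → non-residue.
(39/41) = +1 → QR.
Total quadratic residues among the 6: 5.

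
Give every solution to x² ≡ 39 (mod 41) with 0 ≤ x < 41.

41 ≡ 1 (mod 4), so we find a root by search.
Trying successive values, 11² = 121 ≡ 39 (mod 41). The other root is 41 − 11 = 30.

11, 30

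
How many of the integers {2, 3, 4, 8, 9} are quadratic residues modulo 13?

3

(2/13) = -1 → non-residue.
(3/13) = +1 → QR.
(4/13) = +1 → QR.
(8/13) = -1 → non-residue.
(9/13) = +1 → QR.
Total quadratic residues among the 5: 3.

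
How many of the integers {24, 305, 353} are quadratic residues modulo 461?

(24/461) = +1 → QR.
(305/461) = +1 → QR.
(353/461) = -1 → non-residue.
Total quadratic residues among the 3: 2.

2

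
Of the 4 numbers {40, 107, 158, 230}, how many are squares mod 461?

2

(40/461) = -1 → non-residue.
(107/461) = +1 → QR.
(158/461) = +1 → QR.
(230/461) = -1 → non-residue.
Total quadratic residues among the 4: 2.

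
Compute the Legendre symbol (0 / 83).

Top reduces to 0: gcd > 1, so the symbol is 0.

0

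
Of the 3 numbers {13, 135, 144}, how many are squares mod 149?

1

(13/149) = -1 → non-residue.
(135/149) = -1 → non-residue.
(144/149) = +1 → QR.
Total quadratic residues among the 3: 1.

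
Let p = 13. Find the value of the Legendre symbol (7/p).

-1

Reciprocity: 7 ≡ 3 and 13 ≡ 1 (mod 4), so (7/13) = +(13/7).
Reduce top mod 7: now compute (6/7).
Pull out 2: since 7 ≡ 7 (mod 8), (2/7) = +1.
Reciprocity: 3 ≡ 3 and 7 ≡ 3 (mod 4), so (3/7) = −(7/3).
Reduce top mod 3: now compute (1/3).
Reached (1/3) = 1. Collecting the sign flips along the way, the symbol is -1.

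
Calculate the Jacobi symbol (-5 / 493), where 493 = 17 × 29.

-1

First reduce: -5 ≡ 488 (mod 493).
Pull out 2^3: since 493 ≡ 5 (mod 8), (2/493) = -1, so (2/493)^3 = -1.
Reciprocity: 61 ≡ 1 and 493 ≡ 1 (mod 4), so (61/493) = +(493/61).
Reduce top mod 61: now compute (5/61).
Reciprocity: 5 ≡ 1 and 61 ≡ 1 (mod 4), so (5/61) = +(61/5).
Reduce top mod 5: now compute (1/5).
Reached (1/5) = 1. Collecting the sign flips along the way, the symbol is -1.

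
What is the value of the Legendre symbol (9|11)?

1

Reciprocity: 9 ≡ 1 and 11 ≡ 3 (mod 4), so (9/11) = +(11/9).
Reduce top mod 9: now compute (2/9).
Pull out 2: since 9 ≡ 1 (mod 8), (2/9) = +1.
Reached (1/9) = 1. Collecting the sign flips along the way, the symbol is +1.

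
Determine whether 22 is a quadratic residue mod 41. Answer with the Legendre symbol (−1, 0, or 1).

-1

Pull out 2: since 41 ≡ 1 (mod 8), (2/41) = +1.
Reciprocity: 11 ≡ 3 and 41 ≡ 1 (mod 4), so (11/41) = +(41/11).
Reduce top mod 11: now compute (8/11).
Pull out 2^3: since 11 ≡ 3 (mod 8), (2/11) = -1, so (2/11)^3 = -1.
Reached (1/11) = 1. Collecting the sign flips along the way, the symbol is -1.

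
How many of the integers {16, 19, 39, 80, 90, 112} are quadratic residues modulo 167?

3

(16/167) = +1 → QR.
(19/167) = +1 → QR.
(39/167) = -1 → non-residue.
(80/167) = -1 → non-residue.
(90/167) = -1 → non-residue.
(112/167) = +1 → QR.
Total quadratic residues among the 6: 3.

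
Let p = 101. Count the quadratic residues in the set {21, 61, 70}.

(21/101) = +1 → QR.
(61/101) = -1 → non-residue.
(70/101) = +1 → QR.
Total quadratic residues among the 3: 2.

2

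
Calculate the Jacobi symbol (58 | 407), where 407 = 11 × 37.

1

Pull out 2: since 407 ≡ 7 (mod 8), (2/407) = +1.
Reciprocity: 29 ≡ 1 and 407 ≡ 3 (mod 4), so (29/407) = +(407/29).
Reduce top mod 29: now compute (1/29).
Reached (1/29) = 1. Collecting the sign flips along the way, the symbol is +1.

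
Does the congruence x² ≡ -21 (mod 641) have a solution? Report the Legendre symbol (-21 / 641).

First reduce: -21 ≡ 620 (mod 641).
Pull out 2^2: since 641 ≡ 1 (mod 8), (2/641) = +1, so (2/641)^2 = +1.
Reciprocity: 155 ≡ 3 and 641 ≡ 1 (mod 4), so (155/641) = +(641/155).
Reduce top mod 155: now compute (21/155).
Reciprocity: 21 ≡ 1 and 155 ≡ 3 (mod 4), so (21/155) = +(155/21).
Reduce top mod 21: now compute (8/21).
Pull out 2^3: since 21 ≡ 5 (mod 8), (2/21) = -1, so (2/21)^3 = -1.
Reached (1/21) = 1. Collecting the sign flips along the way, the symbol is -1.

-1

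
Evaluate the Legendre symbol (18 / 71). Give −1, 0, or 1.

1

Pull out 2: since 71 ≡ 7 (mod 8), (2/71) = +1.
Reciprocity: 9 ≡ 1 and 71 ≡ 3 (mod 4), so (9/71) = +(71/9).
Reduce top mod 9: now compute (8/9).
Pull out 2^3: since 9 ≡ 1 (mod 8), (2/9) = +1, so (2/9)^3 = +1.
Reached (1/9) = 1. Collecting the sign flips along the way, the symbol is +1.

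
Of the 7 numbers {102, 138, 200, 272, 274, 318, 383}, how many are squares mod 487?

(102/487) = +1 → QR.
(138/487) = +1 → QR.
(200/487) = +1 → QR.
(272/487) = -1 → non-residue.
(274/487) = +1 → QR.
(318/487) = -1 → non-residue.
(383/487) = +1 → QR.
Total quadratic residues among the 7: 5.

5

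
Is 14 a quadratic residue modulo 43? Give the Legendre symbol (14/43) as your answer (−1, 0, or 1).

1

Pull out 2: since 43 ≡ 3 (mod 8), (2/43) = -1.
Reciprocity: 7 ≡ 3 and 43 ≡ 3 (mod 4), so (7/43) = −(43/7).
Reduce top mod 7: now compute (1/7).
Reached (1/7) = 1. Collecting the sign flips along the way, the symbol is +1.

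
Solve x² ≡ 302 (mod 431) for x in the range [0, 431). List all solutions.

Since 431 ≡ 3 (mod 4), a square root of 302 is 302^((431+1)/4) = 302^108 mod 431.
Repeated squaring: 302^2≡263, 302^4≡209, 302^8≡150, 302^16≡88, 302^32≡417, 302^64≡196 (mod 431).
302^108 = 302^(64+32+8+4) ≡ 183 (mod 431).
Check: 183² = 33489 ≡ 302 (mod 431). The two roots are 183 and 248.

183, 248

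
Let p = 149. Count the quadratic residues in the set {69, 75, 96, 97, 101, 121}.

3

(69/149) = +1 → QR.
(75/149) = -1 → non-residue.
(96/149) = +1 → QR.
(97/149) = -1 → non-residue.
(101/149) = -1 → non-residue.
(121/149) = +1 → QR.
Total quadratic residues among the 6: 3.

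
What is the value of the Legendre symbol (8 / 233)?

1

Pull out 2^3: since 233 ≡ 1 (mod 8), (2/233) = +1, so (2/233)^3 = +1.
Reached (1/233) = 1. Collecting the sign flips along the way, the symbol is +1.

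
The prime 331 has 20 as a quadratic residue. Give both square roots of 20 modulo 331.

135, 196

Since 331 ≡ 3 (mod 4), a square root of 20 is 20^((331+1)/4) = 20^83 mod 331.
Repeated squaring: 20^2≡69, 20^4≡127, 20^8≡241, 20^16≡156, 20^32≡173, 20^64≡139 (mod 331).
20^83 = 20^(64+16+2+1) ≡ 196 (mod 331).
Check: 196² = 38416 ≡ 20 (mod 331). The two roots are 135 and 196.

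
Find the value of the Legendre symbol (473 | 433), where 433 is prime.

First reduce: 473 ≡ 40 (mod 433).
Pull out 2^3: since 433 ≡ 1 (mod 8), (2/433) = +1, so (2/433)^3 = +1.
Reciprocity: 5 ≡ 1 and 433 ≡ 1 (mod 4), so (5/433) = +(433/5).
Reduce top mod 5: now compute (3/5).
Reciprocity: 3 ≡ 3 and 5 ≡ 1 (mod 4), so (3/5) = +(5/3).
Reduce top mod 3: now compute (2/3).
Pull out 2: since 3 ≡ 3 (mod 8), (2/3) = -1.
Reached (1/3) = 1. Collecting the sign flips along the way, the symbol is -1.

-1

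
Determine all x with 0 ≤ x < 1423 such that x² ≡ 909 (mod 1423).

Since 1423 ≡ 3 (mod 4), a square root of 909 is 909^((1423+1)/4) = 909^356 mod 1423.
Repeated squaring: 909^2≡941, 909^4≡375, 909^8≡1171, 909^16≡892, 909^32≡207, 909^64≡159, 909^128≡1090, 909^256≡1318 (mod 1423).
909^356 = 909^(256+64+32+4) ≡ 916 (mod 1423).
Check: 916² = 839056 ≡ 909 (mod 1423). The two roots are 507 and 916.

507, 916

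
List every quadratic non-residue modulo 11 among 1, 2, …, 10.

Square k = 1,…,5 (k and 11−k give the same square):
1²=1, 2²=4, 3²=9, 4²≡5, 5²≡3 (mod 11).
The residues are {1, 3, 4, 5, 9}; the non-residues are the remaining 5 nonzero classes.

2,6,7,8,10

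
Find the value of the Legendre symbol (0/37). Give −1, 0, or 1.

Top reduces to 0: gcd > 1, so the symbol is 0.

0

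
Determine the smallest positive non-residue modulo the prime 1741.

(2/1741) = −1, so 2 is the smallest positive non-residue mod 1741.

2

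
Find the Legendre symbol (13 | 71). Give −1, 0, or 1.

-1

Euler's criterion: (13/71) ≡ 13^35 (mod 71).
13^2 ≡ 27 (mod 71)
13^4 ≡ 19 (mod 71)
13^8 ≡ 6 (mod 71)
13^16 ≡ 36 (mod 71)
13^32 ≡ 18 (mod 71)
13^35 = 13^(32+2+1) ≡ 70 (mod 71).
Result is 70 ≡ −1, so (13/71) = −1.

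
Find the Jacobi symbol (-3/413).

-1

First reduce: -3 ≡ 410 (mod 413).
Pull out 2: since 413 ≡ 5 (mod 8), (2/413) = -1.
Reciprocity: 205 ≡ 1 and 413 ≡ 1 (mod 4), so (205/413) = +(413/205).
Reduce top mod 205: now compute (3/205).
Reciprocity: 3 ≡ 3 and 205 ≡ 1 (mod 4), so (3/205) = +(205/3).
Reduce top mod 3: now compute (1/3).
Reached (1/3) = 1. Collecting the sign flips along the way, the symbol is -1.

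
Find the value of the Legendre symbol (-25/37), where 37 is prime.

Euler's criterion: (-25/37) ≡ 12^18 (mod 37).
12^2 ≡ 33 (mod 37)
12^4 ≡ 16 (mod 37)
12^8 ≡ 34 (mod 37)
12^16 ≡ 9 (mod 37)
12^18 = 12^(16+2) ≡ 1 (mod 37).
Result is 1, so (-25/37) = 1.

1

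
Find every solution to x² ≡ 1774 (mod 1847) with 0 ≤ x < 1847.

Since 1847 ≡ 3 (mod 4), a square root of 1774 is 1774^((1847+1)/4) = 1774^462 mod 1847.
Repeated squaring: 1774^2≡1635, 1774^4≡616, 1774^8≡821, 1774^16≡1733, 1774^32≡67, 1774^64≡795, 1774^128≡351, 1774^256≡1299 (mod 1847).
1774^462 = 1774^(256+128+64+8+4+2) ≡ 1517 (mod 1847).
Check: 1517² = 2301289 ≡ 1774 (mod 1847). The two roots are 330 and 1517.

330, 1517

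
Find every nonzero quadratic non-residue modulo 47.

5,10,11,13,15,19,20,22,23,26,29,30,31,33,35,38,39,40,41,43,44,45,46

Square k = 1,…,23 (k and 47−k give the same square):
1²=1, 2²=4, 3²=9, 4²=16, 5²=25, 6²=36, 7²≡2, 8²≡17, 9²≡34, 10²≡6, 11²≡27, 12²≡3, 13²≡28, 14²≡8, 15²≡37, 16²≡21, 17²≡7, 18²≡42, 19²≡32, 20²≡24, 21²≡18, 22²≡14, 23²≡12 (mod 47).
The residues are {1, 2, 3, 4, 6, 7, 8, 9, 12, 14, 16, 17, 18, 21, 24, 25, 27, 28, 32, 34, 36, 37, 42}; the non-residues are the remaining 23 nonzero classes.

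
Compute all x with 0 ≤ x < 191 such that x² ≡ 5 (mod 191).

14, 177

Since 191 ≡ 3 (mod 4), a square root of 5 is 5^((191+1)/4) = 5^48 mod 191.
Repeated squaring: 5^2≡25, 5^4≡52, 5^8≡30, 5^16≡136, 5^32≡160 (mod 191).
5^48 = 5^(32+16) ≡ 177 (mod 191).
Check: 177² = 31329 ≡ 5 (mod 191). The two roots are 14 and 177.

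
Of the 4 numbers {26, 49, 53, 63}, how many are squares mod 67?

2

(26/67) = +1 → QR.
(49/67) = +1 → QR.
(53/67) = -1 → non-residue.
(63/67) = -1 → non-residue.
Total quadratic residues among the 4: 2.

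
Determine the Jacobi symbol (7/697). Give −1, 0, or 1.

Reciprocity: 7 ≡ 3 and 697 ≡ 1 (mod 4), so (7/697) = +(697/7).
Reduce top mod 7: now compute (4/7).
Pull out 2^2: since 7 ≡ 7 (mod 8), (2/7) = +1, so (2/7)^2 = +1.
Reached (1/7) = 1. Collecting the sign flips along the way, the symbol is +1.

1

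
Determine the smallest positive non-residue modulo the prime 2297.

3

(2/2297) = +1, so 2 is a residue.
(3/2297) = −1, so 3 is the smallest positive non-residue mod 2297.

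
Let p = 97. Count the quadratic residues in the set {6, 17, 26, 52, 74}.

(6/97) = +1 → QR.
(17/97) = -1 → non-residue.
(26/97) = -1 → non-residue.
(52/97) = -1 → non-residue.
(74/97) = -1 → non-residue.
Total quadratic residues among the 5: 1.

1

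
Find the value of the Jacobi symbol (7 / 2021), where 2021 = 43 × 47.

Reciprocity: 7 ≡ 3 and 2021 ≡ 1 (mod 4), so (7/2021) = +(2021/7).
Reduce top mod 7: now compute (5/7).
Reciprocity: 5 ≡ 1 and 7 ≡ 3 (mod 4), so (5/7) = +(7/5).
Reduce top mod 5: now compute (2/5).
Pull out 2: since 5 ≡ 5 (mod 8), (2/5) = -1.
Reached (1/5) = 1. Collecting the sign flips along the way, the symbol is -1.

-1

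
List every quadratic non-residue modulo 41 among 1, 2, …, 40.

Square k = 1,…,20 (k and 41−k give the same square):
1²=1, 2²=4, 3²=9, 4²=16, 5²=25, 6²=36, 7²≡8, 8²≡23, 9²≡40, 10²≡18, 11²≡39, 12²≡21, 13²≡5, 14²≡32, 15²≡20, 16²≡10, 17²≡2, 18²≡37, 19²≡33, 20²≡31 (mod 41).
The residues are {1, 2, 4, 5, 8, 9, 10, 16, 18, 20, 21, 23, 25, 31, 32, 33, 36, 37, 39, 40}; the non-residues are the remaining 20 nonzero classes.

3, 6, 7, 11, 12, 13, 14, 15, 17, 19, 22, 24, 26, 27, 28, 29, 30, 34, 35, 38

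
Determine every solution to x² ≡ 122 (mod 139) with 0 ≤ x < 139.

20, 119

Since 139 ≡ 3 (mod 4), a square root of 122 is 122^((139+1)/4) = 122^35 mod 139.
Repeated squaring: 122^2≡11, 122^4≡121, 122^8≡46, 122^16≡31, 122^32≡127 (mod 139).
122^35 = 122^(32+2+1) ≡ 20 (mod 139).
Check: 20² = 400 ≡ 122 (mod 139). The two roots are 20 and 119.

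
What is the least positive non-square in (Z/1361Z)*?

(2/1361) = +1, so 2 is a residue.
(3/1361) = −1, so 3 is the smallest positive non-residue mod 1361.

3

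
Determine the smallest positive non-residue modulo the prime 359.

(2/359) = +1, so 2 is a residue.
(3/359) = +1, so 3 is a residue.
(4/359) = +1, so 4 is a residue.
(5/359) = +1, so 5 is a residue.
(6/359) = +1, so 6 is a residue.
(7/359) = −1, so 7 is the smallest positive non-residue mod 359.

7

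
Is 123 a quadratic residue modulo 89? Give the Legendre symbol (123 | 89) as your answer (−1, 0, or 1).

1

Euler's criterion: (123/89) ≡ 34^44 (mod 89).
34^2 ≡ 88 (mod 89)
34^4 ≡ 1 (mod 89)
34^8 ≡ 1 (mod 89)
34^16 ≡ 1 (mod 89)
34^32 ≡ 1 (mod 89)
34^44 = 34^(32+8+4) ≡ 1 (mod 89).
Result is 1, so (123/89) = 1.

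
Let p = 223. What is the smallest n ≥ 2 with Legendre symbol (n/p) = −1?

3

(2/223) = +1, so 2 is a residue.
(3/223) = −1, so 3 is the smallest positive non-residue mod 223.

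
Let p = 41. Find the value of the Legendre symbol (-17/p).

First reduce: -17 ≡ 24 (mod 41).
Pull out 2^3: since 41 ≡ 1 (mod 8), (2/41) = +1, so (2/41)^3 = +1.
Reciprocity: 3 ≡ 3 and 41 ≡ 1 (mod 4), so (3/41) = +(41/3).
Reduce top mod 3: now compute (2/3).
Pull out 2: since 3 ≡ 3 (mod 8), (2/3) = -1.
Reached (1/3) = 1. Collecting the sign flips along the way, the symbol is -1.

-1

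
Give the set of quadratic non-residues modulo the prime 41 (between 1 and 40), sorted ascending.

Square k = 1,…,20 (k and 41−k give the same square):
1²=1, 2²=4, 3²=9, 4²=16, 5²=25, 6²=36, 7²≡8, 8²≡23, 9²≡40, 10²≡18, 11²≡39, 12²≡21, 13²≡5, 14²≡32, 15²≡20, 16²≡10, 17²≡2, 18²≡37, 19²≡33, 20²≡31 (mod 41).
The residues are {1, 2, 4, 5, 8, 9, 10, 16, 18, 20, 21, 23, 25, 31, 32, 33, 36, 37, 39, 40}; the non-residues are the remaining 20 nonzero classes.

3, 6, 7, 11, 12, 13, 14, 15, 17, 19, 22, 24, 26, 27, 28, 29, 30, 34, 35, 38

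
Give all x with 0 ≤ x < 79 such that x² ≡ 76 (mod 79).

32, 47

Since 79 ≡ 3 (mod 4), a square root of 76 is 76^((79+1)/4) = 76^20 mod 79.
Repeated squaring: 76^2≡9, 76^4≡2, 76^8≡4, 76^16≡16 (mod 79).
76^20 = 76^(16+4) ≡ 32 (mod 79).
Check: 32² = 1024 ≡ 76 (mod 79). The two roots are 32 and 47.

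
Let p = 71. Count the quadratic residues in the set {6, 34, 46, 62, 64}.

(6/71) = +1 → QR.
(34/71) = -1 → non-residue.
(46/71) = -1 → non-residue.
(62/71) = -1 → non-residue.
(64/71) = +1 → QR.
Total quadratic residues among the 5: 2.

2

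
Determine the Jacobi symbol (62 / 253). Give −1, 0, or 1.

Pull out 2: since 253 ≡ 5 (mod 8), (2/253) = -1.
Reciprocity: 31 ≡ 3 and 253 ≡ 1 (mod 4), so (31/253) = +(253/31).
Reduce top mod 31: now compute (5/31).
Reciprocity: 5 ≡ 1 and 31 ≡ 3 (mod 4), so (5/31) = +(31/5).
Reduce top mod 5: now compute (1/5).
Reached (1/5) = 1. Collecting the sign flips along the way, the symbol is -1.

-1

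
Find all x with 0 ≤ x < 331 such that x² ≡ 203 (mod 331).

Since 331 ≡ 3 (mod 4), a square root of 203 is 203^((331+1)/4) = 203^83 mod 331.
Repeated squaring: 203^2≡165, 203^4≡83, 203^8≡269, 203^16≡203, 203^32≡165, 203^64≡83 (mod 331).
203^83 = 203^(64+16+2+1) ≡ 269 (mod 331).
Check: 269² = 72361 ≡ 203 (mod 331). The two roots are 62 and 269.

62, 269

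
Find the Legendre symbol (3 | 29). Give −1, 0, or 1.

Reciprocity: 3 ≡ 3 and 29 ≡ 1 (mod 4), so (3/29) = +(29/3).
Reduce top mod 3: now compute (2/3).
Pull out 2: since 3 ≡ 3 (mod 8), (2/3) = -1.
Reached (1/3) = 1. Collecting the sign flips along the way, the symbol is -1.

-1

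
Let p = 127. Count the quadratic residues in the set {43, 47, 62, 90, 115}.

3

(43/127) = -1 → non-residue.
(47/127) = +1 → QR.
(62/127) = +1 → QR.
(90/127) = -1 → non-residue.
(115/127) = +1 → QR.
Total quadratic residues among the 5: 3.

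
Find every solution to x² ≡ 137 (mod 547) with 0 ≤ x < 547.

Since 547 ≡ 3 (mod 4), a square root of 137 is 137^((547+1)/4) = 137^137 mod 547.
Repeated squaring: 137^2≡171, 137^4≡250, 137^8≡142, 137^16≡472, 137^32≡155, 137^64≡504, 137^128≡208 (mod 547).
137^137 = 137^(128+8+1) ≡ 273 (mod 547).
Check: 273² = 74529 ≡ 137 (mod 547). The two roots are 273 and 274.

273, 274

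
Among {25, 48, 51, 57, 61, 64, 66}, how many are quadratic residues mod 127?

3

(25/127) = +1 → QR.
(48/127) = -1 → non-residue.
(51/127) = -1 → non-residue.
(57/127) = -1 → non-residue.
(61/127) = +1 → QR.
(64/127) = +1 → QR.
(66/127) = -1 → non-residue.
Total quadratic residues among the 7: 3.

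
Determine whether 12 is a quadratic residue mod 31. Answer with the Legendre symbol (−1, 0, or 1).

-1

Euler's criterion: (12/31) ≡ 12^15 (mod 31).
12^2 ≡ 20 (mod 31)
12^4 ≡ 28 (mod 31)
12^8 ≡ 9 (mod 31)
12^15 = 12^(8+4+2+1) ≡ 30 (mod 31).
Result is 30 ≡ −1, so (12/31) = −1.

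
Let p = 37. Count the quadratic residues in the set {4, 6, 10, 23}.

2

(4/37) = +1 → QR.
(6/37) = -1 → non-residue.
(10/37) = +1 → QR.
(23/37) = -1 → non-residue.
Total quadratic residues among the 4: 2.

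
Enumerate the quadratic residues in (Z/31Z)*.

Square k = 1,…,15 (k and 31−k give the same square):
1²=1, 2²=4, 3²=9, 4²=16, 5²=25, 6²≡5, 7²≡18, 8²≡2, 9²≡19, 10²≡7, 11²≡28, 12²≡20, 13²≡14, 14²≡10, 15²≡8 (mod 31).
So the quadratic residues mod 31 are {1, 2, 4, 5, 7, 8, 9, 10, 14, 16, 18, 19, 20, 25, 28}.

1,2,4,5,7,8,9,10,14,16,18,19,20,25,28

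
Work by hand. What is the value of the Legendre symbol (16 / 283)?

1

Pull out 2^4: since 283 ≡ 3 (mod 8), (2/283) = -1, so (2/283)^4 = +1.
Reached (1/283) = 1. Collecting the sign flips along the way, the symbol is +1.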